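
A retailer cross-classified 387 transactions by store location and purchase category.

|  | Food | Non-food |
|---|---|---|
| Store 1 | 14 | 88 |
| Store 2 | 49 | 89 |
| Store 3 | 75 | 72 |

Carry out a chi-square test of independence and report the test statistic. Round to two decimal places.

Row totals: 102, 138, 147. Column totals: 138, 249. Grand total N = 387.
Expected counts (row total × column total / N):
  Store 1, Food: 102×138/387 = 36.372
  Store 1, Non-food: 102×249/387 = 65.628
  Store 2, Food: 138×138/387 = 49.209
  Store 2, Non-food: 138×249/387 = 88.791
  Store 3, Food: 147×138/387 = 52.419
  Store 3, Non-food: 147×249/387 = 94.581
Contributions (O − E)²/E:
  (14 − 36.372)²/36.372 = 13.7608
  (88 − 65.628)²/65.628 = 7.6264
  (49 − 49.209)²/49.209 = 0.0009
  (89 − 88.791)²/88.791 = 0.0005
  (75 − 52.419)²/52.419 = 9.7274
  (72 − 94.581)²/94.581 = 5.3912
χ² = 13.7608 + 7.6264 + 0.0009 + 0.0005 + 9.7274 + 5.3912 = 36.51

36.51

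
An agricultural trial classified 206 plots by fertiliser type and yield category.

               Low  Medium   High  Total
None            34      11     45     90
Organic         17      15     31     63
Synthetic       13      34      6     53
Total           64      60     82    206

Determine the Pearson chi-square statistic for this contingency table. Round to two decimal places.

48.69

Grand total N = 206.
Expected counts (row total × column total / N):
  None, Low: 90×64/206 = 27.961
  None, Medium: 90×60/206 = 26.214
  None, High: 90×82/206 = 35.825
  Organic, Low: 63×64/206 = 19.573
  Organic, Medium: 63×60/206 = 18.350
  Organic, High: 63×82/206 = 25.078
  Synthetic, Low: 53×64/206 = 16.466
  Synthetic, Medium: 53×60/206 = 15.437
  Synthetic, High: 53×82/206 = 21.097
Contributions (O − E)²/E:
  (34 − 27.961)²/27.961 = 1.3043
  (11 − 26.214)²/26.214 = 8.8299
  (45 − 35.825)²/35.825 = 2.3498
  (17 − 19.573)²/19.573 = 0.3382
  (15 − 18.350)²/18.350 = 0.6116
  (31 − 25.078)²/25.078 = 1.3984
  (13 − 16.466)²/16.466 = 0.7296
  (34 − 15.437)²/15.437 = 22.3220
  (6 − 21.097)²/21.097 = 10.8034
χ² = 1.3043 + 8.8299 + 2.3498 + 0.3382 + 0.6116 + 1.3984 + 0.7296 + 22.3220 + 10.8034 = 48.69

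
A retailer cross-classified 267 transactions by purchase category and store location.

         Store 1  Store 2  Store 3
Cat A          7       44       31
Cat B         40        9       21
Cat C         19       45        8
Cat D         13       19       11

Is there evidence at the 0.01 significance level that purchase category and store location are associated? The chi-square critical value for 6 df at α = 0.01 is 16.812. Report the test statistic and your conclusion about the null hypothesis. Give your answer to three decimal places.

Row totals: 82, 70, 72, 43. Column totals: 79, 117, 71. Grand total N = 267.
Expected counts (row total × column total / N):
  Cat A, Store 1: 82×79/267 = 24.2622
  Cat A, Store 2: 82×117/267 = 35.9326
  Cat A, Store 3: 82×71/267 = 21.8052
  Cat B, Store 1: 70×79/267 = 20.7116
  Cat B, Store 2: 70×117/267 = 30.6742
  Cat B, Store 3: 70×71/267 = 18.6142
  Cat C, Store 1: 72×79/267 = 21.3034
  Cat C, Store 2: 72×117/267 = 31.5506
  Cat C, Store 3: 72×71/267 = 19.1461
  Cat D, Store 1: 43×79/267 = 12.7228
  Cat D, Store 2: 43×117/267 = 18.8427
  Cat D, Store 3: 43×71/267 = 11.4345
Contributions (O − E)²/E:
  (7 − 24.2622)²/24.2622 = 12.2818
  (44 − 35.9326)²/35.9326 = 1.8113
  (31 − 21.8052)²/21.8052 = 3.8773
  (40 − 20.7116)²/20.7116 = 17.9630
  (9 − 30.6742)²/30.6742 = 15.3149
  (21 − 18.6142)²/18.6142 = 0.3058
  (19 − 21.3034)²/21.3034 = 0.2491
  (45 − 31.5506)²/31.5506 = 5.7332
  (8 − 19.1461)²/19.1461 = 6.4888
  (13 − 12.7228)²/12.7228 = 0.0060
  (19 − 18.8427)²/18.8427 = 0.0013
  (11 − 11.4345)²/11.4345 = 0.0165
χ² = 12.2818 + 1.8113 + 3.8773 + 17.9630 + 15.3149 + 0.3058 + 0.2491 + 5.7332 + 6.4888 + 0.0060 + 0.0013 + 0.0165 = 64.049
df = (4−1)(3−1) = 6. Since 64.049 > 16.812, reject the null hypothesis of independence at α = 0.01.

64.049; reject H₀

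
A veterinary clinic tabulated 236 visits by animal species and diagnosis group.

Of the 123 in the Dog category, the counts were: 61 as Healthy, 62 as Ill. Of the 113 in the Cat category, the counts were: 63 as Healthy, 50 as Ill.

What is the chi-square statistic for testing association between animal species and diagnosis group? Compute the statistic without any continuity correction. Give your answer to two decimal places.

0.90

Row totals: 123, 113. Column totals: 124, 112. Grand total N = 236.
Expected counts (row total × column total / N):
  Dog, Healthy: 123×124/236 = 64.627
  Dog, Ill: 123×112/236 = 58.373
  Cat, Healthy: 113×124/236 = 59.373
  Cat, Ill: 113×112/236 = 53.627
Contributions (O − E)²/E:
  (61 − 64.627)²/64.627 = 0.2036
  (62 − 58.373)²/58.373 = 0.2254
  (63 − 59.373)²/59.373 = 0.2216
  (50 − 53.627)²/53.627 = 0.2453
χ² = 0.2036 + 0.2254 + 0.2216 + 0.2453 = 0.90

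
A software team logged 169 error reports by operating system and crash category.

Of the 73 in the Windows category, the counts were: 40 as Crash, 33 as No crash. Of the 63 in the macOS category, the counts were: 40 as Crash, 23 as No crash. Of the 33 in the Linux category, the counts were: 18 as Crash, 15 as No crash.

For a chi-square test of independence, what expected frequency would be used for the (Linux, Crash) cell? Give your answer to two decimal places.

19.14

Row total (Linux) = 33; column total (Crash) = 98; grand total N = 169.
Expected count = (row total × column total) / N = 33 × 98 / 169 = 19.14.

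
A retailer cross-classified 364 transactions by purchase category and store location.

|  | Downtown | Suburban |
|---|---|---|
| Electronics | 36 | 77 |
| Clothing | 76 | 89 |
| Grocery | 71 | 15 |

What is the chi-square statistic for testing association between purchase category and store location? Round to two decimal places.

Row totals: 113, 165, 86. Column totals: 183, 181. Grand total N = 364.
Expected counts (row total × column total / N):
  Electronics, Downtown: 113×183/364 = 56.810
  Electronics, Suburban: 113×181/364 = 56.190
  Clothing, Downtown: 165×183/364 = 82.953
  Clothing, Suburban: 165×181/364 = 82.047
  Grocery, Downtown: 86×183/364 = 43.236
  Grocery, Suburban: 86×181/364 = 42.764
Contributions (O − E)²/E:
  (36 − 56.810)²/56.810 = 7.6229
  (77 − 56.190)²/56.190 = 7.7070
  (76 − 82.953)²/82.953 = 0.5828
  (89 − 82.047)²/82.047 = 0.5892
  (71 − 43.236)²/43.236 = 17.8287
  (15 − 42.764)²/42.764 = 18.0254
χ² = 7.6229 + 7.7070 + 0.5828 + 0.5892 + 17.8287 + 18.0254 = 52.36

52.36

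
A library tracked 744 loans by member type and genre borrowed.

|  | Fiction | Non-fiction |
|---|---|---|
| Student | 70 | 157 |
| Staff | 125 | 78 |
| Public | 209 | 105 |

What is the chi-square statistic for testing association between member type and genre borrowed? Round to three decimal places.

73.711

Row totals: 227, 203, 314. Column totals: 404, 340. Grand total N = 744.
Expected counts (row total × column total / N):
  Student, Fiction: 227×404/744 = 123.2634
  Student, Non-fiction: 227×340/744 = 103.7366
  Staff, Fiction: 203×404/744 = 110.2312
  Staff, Non-fiction: 203×340/744 = 92.7688
  Public, Fiction: 314×404/744 = 170.5054
  Public, Non-fiction: 314×340/744 = 143.4946
Contributions (O − E)²/E:
  (70 − 123.2634)²/123.2634 = 23.0157
  (157 − 103.7366)²/103.7366 = 27.3480
  (125 − 110.2312)²/110.2312 = 1.9787
  (78 − 92.7688)²/92.7688 = 2.3512
  (209 − 170.5054)²/170.5054 = 8.6908
  (105 − 143.4946)²/143.4946 = 10.3268
χ² = 23.0157 + 27.3480 + 1.9787 + 2.3512 + 8.6908 + 10.3268 = 73.711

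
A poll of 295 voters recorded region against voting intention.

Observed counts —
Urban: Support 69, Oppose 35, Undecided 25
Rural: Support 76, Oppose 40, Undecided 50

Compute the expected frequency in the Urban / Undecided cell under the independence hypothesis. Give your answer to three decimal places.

32.797

Row total (Urban) = 129; column total (Undecided) = 75; grand total N = 295.
Expected count = (row total × column total) / N = 129 × 75 / 295 = 32.797.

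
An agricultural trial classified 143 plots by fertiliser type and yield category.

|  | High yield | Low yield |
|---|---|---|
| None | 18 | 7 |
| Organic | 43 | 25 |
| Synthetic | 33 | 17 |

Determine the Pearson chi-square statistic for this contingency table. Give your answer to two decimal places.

0.63

Row totals: 25, 68, 50. Column totals: 94, 49. Grand total N = 143.
Expected counts (row total × column total / N):
  None, High yield: 25×94/143 = 16.434
  None, Low yield: 25×49/143 = 8.566
  Organic, High yield: 68×94/143 = 44.699
  Organic, Low yield: 68×49/143 = 23.301
  Synthetic, High yield: 50×94/143 = 32.867
  Synthetic, Low yield: 50×49/143 = 17.133
Contributions (O − E)²/E:
  (18 − 16.434)²/16.434 = 0.1492
  (7 − 8.566)²/8.566 = 0.2863
  (43 − 44.699)²/44.699 = 0.0646
  (25 − 23.301)²/23.301 = 0.1239
  (33 − 32.867)²/32.867 = 0.0005
  (17 − 17.133)²/17.133 = 0.0010
χ² = 0.1492 + 0.2863 + 0.0646 + 0.1239 + 0.0005 + 0.0010 = 0.63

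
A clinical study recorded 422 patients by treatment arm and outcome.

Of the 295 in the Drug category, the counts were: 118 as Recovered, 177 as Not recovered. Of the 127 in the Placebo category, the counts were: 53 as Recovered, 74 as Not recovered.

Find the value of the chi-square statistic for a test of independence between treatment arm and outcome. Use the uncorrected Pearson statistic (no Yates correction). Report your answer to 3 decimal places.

Row totals: 295, 127. Column totals: 171, 251. Grand total N = 422.
Expected counts (row total × column total / N):
  Drug, Recovered: 295×171/422 = 119.5379
  Drug, Not recovered: 295×251/422 = 175.4621
  Placebo, Recovered: 127×171/422 = 51.4621
  Placebo, Not recovered: 127×251/422 = 75.5379
Contributions (O − E)²/E:
  (118 − 119.5379)²/119.5379 = 0.0198
  (177 − 175.4621)²/175.4621 = 0.0135
  (53 − 51.4621)²/51.4621 = 0.0460
  (74 − 75.5379)²/75.5379 = 0.0313
χ² = 0.0198 + 0.0135 + 0.0460 + 0.0313 = 0.111

0.111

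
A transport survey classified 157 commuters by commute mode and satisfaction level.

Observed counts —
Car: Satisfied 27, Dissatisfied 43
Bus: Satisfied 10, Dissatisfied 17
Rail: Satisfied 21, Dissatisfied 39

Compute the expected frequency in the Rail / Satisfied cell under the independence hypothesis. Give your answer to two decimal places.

Row total (Rail) = 60; column total (Satisfied) = 58; grand total N = 157.
Expected count = (row total × column total) / N = 60 × 58 / 157 = 22.17.

22.17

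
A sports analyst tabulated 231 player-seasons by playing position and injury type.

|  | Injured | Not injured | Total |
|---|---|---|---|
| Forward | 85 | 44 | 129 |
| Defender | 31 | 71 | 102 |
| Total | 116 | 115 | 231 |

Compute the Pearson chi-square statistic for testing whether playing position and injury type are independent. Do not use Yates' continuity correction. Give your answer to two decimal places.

28.71

Grand total N = 231.
Expected counts (row total × column total / N):
  Forward, Injured: 129×116/231 = 64.779
  Forward, Not injured: 129×115/231 = 64.221
  Defender, Injured: 102×116/231 = 51.221
  Defender, Not injured: 102×115/231 = 50.779
Contributions (O − E)²/E:
  (85 − 64.779)²/64.779 = 6.3121
  (44 − 64.221)²/64.221 = 6.3669
  (31 − 51.221)²/51.221 = 7.9828
  (71 − 50.779)²/50.779 = 8.0523
χ² = 6.3121 + 6.3669 + 7.9828 + 8.0523 = 28.71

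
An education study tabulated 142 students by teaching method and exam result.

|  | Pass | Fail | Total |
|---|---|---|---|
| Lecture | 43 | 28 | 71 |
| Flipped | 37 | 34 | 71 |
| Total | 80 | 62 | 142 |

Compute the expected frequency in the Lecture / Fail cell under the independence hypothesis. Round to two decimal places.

31.00

Row total (Lecture) = 71; column total (Fail) = 62; grand total N = 142.
Expected count = (row total × column total) / N = 71 × 62 / 142 = 31.00.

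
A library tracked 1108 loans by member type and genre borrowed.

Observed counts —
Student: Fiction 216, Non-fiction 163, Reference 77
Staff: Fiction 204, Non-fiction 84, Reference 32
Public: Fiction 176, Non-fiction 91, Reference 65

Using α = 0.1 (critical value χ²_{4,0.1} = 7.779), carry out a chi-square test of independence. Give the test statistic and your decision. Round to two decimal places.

26.69; reject H₀

Row totals: 456, 320, 332. Column totals: 596, 338, 174. Grand total N = 1108.
Expected counts (row total × column total / N):
  Student, Fiction: 456×596/1108 = 245.285
  Student, Non-fiction: 456×338/1108 = 139.105
  Student, Reference: 456×174/1108 = 71.610
  Staff, Fiction: 320×596/1108 = 172.130
  Staff, Non-fiction: 320×338/1108 = 97.617
  Staff, Reference: 320×174/1108 = 50.253
  Public, Fiction: 332×596/1108 = 178.585
  Public, Non-fiction: 332×338/1108 = 101.278
  Public, Reference: 332×174/1108 = 52.137
Contributions (O − E)²/E:
  (216 − 245.285)²/245.285 = 3.4964
  (163 − 139.105)²/139.105 = 4.1046
  (77 − 71.610)²/71.610 = 0.4057
  (204 − 172.130)²/172.130 = 5.9008
  (84 − 97.617)²/97.617 = 1.8995
  (32 − 50.253)²/50.253 = 6.6299
  (176 − 178.585)²/178.585 = 0.0374
  (91 − 101.278)²/101.278 = 1.0430
  (65 − 52.137)²/52.137 = 3.1735
χ² = 3.4964 + 4.1046 + 0.4057 + 5.9008 + 1.8995 + 6.6299 + 0.0374 + 1.0430 + 3.1735 = 26.69
df = (3−1)(3−1) = 4. Since 26.69 > 7.779, reject the null hypothesis of independence at α = 0.1.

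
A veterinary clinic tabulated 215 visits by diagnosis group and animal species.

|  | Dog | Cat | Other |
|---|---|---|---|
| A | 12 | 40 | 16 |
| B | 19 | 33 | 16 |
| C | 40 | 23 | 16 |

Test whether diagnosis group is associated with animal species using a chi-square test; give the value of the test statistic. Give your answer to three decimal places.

20.618

Row totals: 68, 68, 79. Column totals: 71, 96, 48. Grand total N = 215.
Expected counts (row total × column total / N):
  A, Dog: 68×71/215 = 22.4558
  A, Cat: 68×96/215 = 30.3628
  A, Other: 68×48/215 = 15.1814
  B, Dog: 68×71/215 = 22.4558
  B, Cat: 68×96/215 = 30.3628
  B, Other: 68×48/215 = 15.1814
  C, Dog: 79×71/215 = 26.0884
  C, Cat: 79×96/215 = 35.2744
  C, Other: 79×48/215 = 17.6372
Contributions (O − E)²/E:
  (12 − 22.4558)²/22.4558 = 4.8684
  (40 − 30.3628)²/30.3628 = 3.0589
  (16 − 15.1814)²/15.1814 = 0.0441
  (19 − 22.4558)²/22.4558 = 0.5318
  (33 − 30.3628)²/30.3628 = 0.2291
  (16 − 15.1814)²/15.1814 = 0.0441
  (40 − 26.0884)²/26.0884 = 7.4183
  (23 − 35.2744)²/35.2744 = 4.2711
  (16 − 17.6372)²/17.6372 = 0.1520
χ² = 4.8684 + 3.0589 + 0.0441 + 0.5318 + 0.2291 + 0.0441 + 7.4183 + 4.2711 + 0.1520 = 20.618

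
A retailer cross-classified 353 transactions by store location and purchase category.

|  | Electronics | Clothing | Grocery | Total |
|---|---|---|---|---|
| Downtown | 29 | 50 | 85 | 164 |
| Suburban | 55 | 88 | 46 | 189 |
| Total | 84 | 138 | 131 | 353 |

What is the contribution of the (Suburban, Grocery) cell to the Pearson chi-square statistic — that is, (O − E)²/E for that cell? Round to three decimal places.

8.308

Row total (Suburban) = 189; column total (Grocery) = 131; N = 353.
Expected count E = 189 × 131 / 353 = 70.1388.
Contribution = (O − E)²/E = (46 − 70.1388)² / 70.1388 = 8.308.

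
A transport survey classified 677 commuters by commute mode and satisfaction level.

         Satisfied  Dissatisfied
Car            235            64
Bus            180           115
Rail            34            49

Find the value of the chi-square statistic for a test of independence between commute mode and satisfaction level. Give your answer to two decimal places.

Row totals: 299, 295, 83. Column totals: 449, 228. Grand total N = 677.
Expected counts (row total × column total / N):
  Car, Satisfied: 299×449/677 = 198.303
  Car, Dissatisfied: 299×228/677 = 100.697
  Bus, Satisfied: 295×449/677 = 195.650
  Bus, Dissatisfied: 295×228/677 = 99.350
  Rail, Satisfied: 83×449/677 = 55.047
  Rail, Dissatisfied: 83×228/677 = 27.953
Contributions (O − E)²/E:
  (235 − 198.303)²/198.303 = 6.7910
  (64 − 100.697)²/100.697 = 13.3735
  (180 − 195.650)²/195.650 = 1.2518
  (115 − 99.350)²/99.350 = 2.4652
  (34 − 55.047)²/55.047 = 8.0472
  (49 − 27.953)²/27.953 = 15.8472
χ² = 6.7910 + 13.3735 + 1.2518 + 2.4652 + 8.0472 + 15.8472 = 47.78

47.78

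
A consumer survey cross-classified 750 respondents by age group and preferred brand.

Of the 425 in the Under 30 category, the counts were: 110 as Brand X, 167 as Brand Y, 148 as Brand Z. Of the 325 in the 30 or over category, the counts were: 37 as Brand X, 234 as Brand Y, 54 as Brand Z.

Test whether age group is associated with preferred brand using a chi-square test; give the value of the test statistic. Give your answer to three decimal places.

Row totals: 425, 325. Column totals: 147, 401, 202. Grand total N = 750.
Expected counts (row total × column total / N):
  Under 30, Brand X: 425×147/750 = 83.3000
  Under 30, Brand Y: 425×401/750 = 227.2333
  Under 30, Brand Z: 425×202/750 = 114.4667
  30 or over, Brand X: 325×147/750 = 63.7000
  30 or over, Brand Y: 325×401/750 = 173.7667
  30 or over, Brand Z: 325×202/750 = 87.5333
Contributions (O − E)²/E:
  (110 − 83.3000)²/83.3000 = 8.5581
  (167 − 227.2333)²/227.2333 = 15.9662
  (148 − 114.4667)²/114.4667 = 9.8237
  (37 − 63.7000)²/63.7000 = 11.1914
  (234 − 173.7667)²/173.7667 = 20.8789
  (54 − 87.5333)²/87.5333 = 12.8463
χ² = 8.5581 + 15.9662 + 9.8237 + 11.1914 + 20.8789 + 12.8463 = 79.265

79.265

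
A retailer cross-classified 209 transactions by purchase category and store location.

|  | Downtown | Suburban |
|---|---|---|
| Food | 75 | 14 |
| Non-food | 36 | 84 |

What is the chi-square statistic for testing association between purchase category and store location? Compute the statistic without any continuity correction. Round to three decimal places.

Row totals: 89, 120. Column totals: 111, 98. Grand total N = 209.
Expected counts (row total × column total / N):
  Food, Downtown: 89×111/209 = 47.2679
  Food, Suburban: 89×98/209 = 41.7321
  Non-food, Downtown: 120×111/209 = 63.7321
  Non-food, Suburban: 120×98/209 = 56.2679
Contributions (O − E)²/E:
  (75 − 47.2679)²/47.2679 = 16.2704
  (14 − 41.7321)²/41.7321 = 18.4287
  (36 − 63.7321)²/63.7321 = 12.0672
  (84 − 56.2679)²/56.2679 = 13.6680
χ² = 16.2704 + 18.4287 + 12.0672 + 13.6680 = 60.434

60.434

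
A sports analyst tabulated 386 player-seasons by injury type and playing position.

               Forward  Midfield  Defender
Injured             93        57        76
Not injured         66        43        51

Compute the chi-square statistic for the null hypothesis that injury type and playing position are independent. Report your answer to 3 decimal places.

Row totals: 226, 160. Column totals: 159, 100, 127. Grand total N = 386.
Expected counts (row total × column total / N):
  Injured, Forward: 226×159/386 = 93.0933
  Injured, Midfield: 226×100/386 = 58.5492
  Injured, Defender: 226×127/386 = 74.3575
  Not injured, Forward: 160×159/386 = 65.9067
  Not injured, Midfield: 160×100/386 = 41.4508
  Not injured, Defender: 160×127/386 = 52.6425
Contributions (O − E)²/E:
  (93 − 93.0933)²/93.0933 = 0.0001
  (57 − 58.5492)²/58.5492 = 0.0410
  (76 − 74.3575)²/74.3575 = 0.0363
  (66 − 65.9067)²/65.9067 = 0.0001
  (43 − 41.4508)²/41.4508 = 0.0579
  (51 − 52.6425)²/52.6425 = 0.0512
χ² = 0.0001 + 0.0410 + 0.0363 + 0.0001 + 0.0579 + 0.0512 = 0.187

0.187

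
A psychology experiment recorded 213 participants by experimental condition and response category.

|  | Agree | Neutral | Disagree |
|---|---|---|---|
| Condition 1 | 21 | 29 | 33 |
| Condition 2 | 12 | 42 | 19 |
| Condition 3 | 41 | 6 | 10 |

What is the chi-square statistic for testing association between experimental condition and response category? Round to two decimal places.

Row totals: 83, 73, 57. Column totals: 74, 77, 62. Grand total N = 213.
Expected counts (row total × column total / N):
  Condition 1, Agree: 83×74/213 = 28.836
  Condition 1, Neutral: 83×77/213 = 30.005
  Condition 1, Disagree: 83×62/213 = 24.160
  Condition 2, Agree: 73×74/213 = 25.362
  Condition 2, Neutral: 73×77/213 = 26.390
  Condition 2, Disagree: 73×62/213 = 21.249
  Condition 3, Agree: 57×74/213 = 19.803
  Condition 3, Neutral: 57×77/213 = 20.606
  Condition 3, Disagree: 57×62/213 = 16.592
Contributions (O − E)²/E:
  (21 − 28.836)²/28.836 = 2.1294
  (29 − 30.005)²/30.005 = 0.0337
  (33 − 24.160)²/24.160 = 3.2345
  (12 − 25.362)²/25.362 = 7.0398
  (42 − 26.390)²/26.390 = 9.2335
  (19 − 21.249)²/21.249 = 0.2380
  (41 − 19.803)²/19.803 = 22.6891
  (6 − 20.606)²/20.606 = 10.3531
  (10 − 16.592)²/16.592 = 2.6190
χ² = 2.1294 + 0.0337 + 3.2345 + 7.0398 + 9.2335 + 0.2380 + 22.6891 + 10.3531 + 2.6190 = 57.57

57.57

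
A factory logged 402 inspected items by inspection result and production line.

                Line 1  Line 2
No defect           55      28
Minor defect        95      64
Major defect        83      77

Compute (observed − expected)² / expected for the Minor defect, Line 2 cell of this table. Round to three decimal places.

0.121

Row total (Minor defect) = 159; column total (Line 2) = 169; N = 402.
Expected count E = 159 × 169 / 402 = 66.8433.
Contribution = (O − E)²/E = (64 − 66.8433)² / 66.8433 = 0.121.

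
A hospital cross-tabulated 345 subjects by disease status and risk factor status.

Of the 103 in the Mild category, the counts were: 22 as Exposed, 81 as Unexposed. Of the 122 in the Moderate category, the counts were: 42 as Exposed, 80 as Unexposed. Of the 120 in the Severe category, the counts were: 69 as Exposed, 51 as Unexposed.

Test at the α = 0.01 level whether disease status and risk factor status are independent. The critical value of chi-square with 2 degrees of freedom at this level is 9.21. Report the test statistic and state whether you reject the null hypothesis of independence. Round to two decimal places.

Row totals: 103, 122, 120. Column totals: 133, 212. Grand total N = 345.
Expected counts (row total × column total / N):
  Mild, Exposed: 103×133/345 = 39.707
  Mild, Unexposed: 103×212/345 = 63.293
  Moderate, Exposed: 122×133/345 = 47.032
  Moderate, Unexposed: 122×212/345 = 74.968
  Severe, Exposed: 120×133/345 = 46.261
  Severe, Unexposed: 120×212/345 = 73.739
Contributions (O − E)²/E:
  (22 − 39.707)²/39.707 = 7.8963
  (81 − 63.293)²/63.293 = 4.9538
  (42 − 47.032)²/47.032 = 0.5384
  (80 − 74.968)²/74.968 = 0.3378
  (69 − 46.261)²/46.261 = 11.1771
  (51 − 73.739)²/73.739 = 7.0121
χ² = 7.8963 + 4.9538 + 0.5384 + 0.3378 + 11.1771 + 7.0121 = 31.92
df = (3−1)(2−1) = 2. Since 31.92 > 9.21, reject the null hypothesis of independence at α = 0.01.

31.92; reject H₀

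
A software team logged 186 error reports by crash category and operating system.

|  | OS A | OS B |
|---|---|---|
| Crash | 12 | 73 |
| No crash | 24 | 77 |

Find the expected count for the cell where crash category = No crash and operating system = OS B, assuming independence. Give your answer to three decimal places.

Row total (No crash) = 101; column total (OS B) = 150; grand total N = 186.
Expected count = (row total × column total) / N = 101 × 150 / 186 = 81.452.

81.452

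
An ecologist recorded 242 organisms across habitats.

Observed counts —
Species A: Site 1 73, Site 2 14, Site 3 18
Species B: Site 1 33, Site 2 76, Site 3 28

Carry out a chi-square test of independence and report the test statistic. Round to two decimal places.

56.74

Row totals: 105, 137. Column totals: 106, 90, 46. Grand total N = 242.
Expected counts (row total × column total / N):
  Species A, Site 1: 105×106/242 = 45.992
  Species A, Site 2: 105×90/242 = 39.050
  Species A, Site 3: 105×46/242 = 19.959
  Species B, Site 1: 137×106/242 = 60.008
  Species B, Site 2: 137×90/242 = 50.950
  Species B, Site 3: 137×46/242 = 26.041
Contributions (O − E)²/E:
  (73 − 45.992)²/45.992 = 15.8600
  (14 − 39.050)²/39.050 = 16.0692
  (18 − 19.959)²/19.959 = 0.1923
  (33 − 60.008)²/60.008 = 12.1556
  (76 − 50.950)²/50.950 = 12.3160
  (28 − 26.041)²/26.041 = 0.1474
χ² = 15.8600 + 16.0692 + 0.1923 + 12.1556 + 12.3160 + 0.1474 = 56.74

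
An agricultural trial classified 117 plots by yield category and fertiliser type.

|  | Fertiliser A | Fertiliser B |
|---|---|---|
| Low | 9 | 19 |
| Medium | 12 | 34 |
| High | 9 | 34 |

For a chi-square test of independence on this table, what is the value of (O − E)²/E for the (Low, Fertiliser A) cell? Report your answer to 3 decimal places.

0.462

Row total (Low) = 28; column total (Fertiliser A) = 30; N = 117.
Expected count E = 28 × 30 / 117 = 7.1795.
Contribution = (O − E)²/E = (9 − 7.1795)² / 7.1795 = 0.462.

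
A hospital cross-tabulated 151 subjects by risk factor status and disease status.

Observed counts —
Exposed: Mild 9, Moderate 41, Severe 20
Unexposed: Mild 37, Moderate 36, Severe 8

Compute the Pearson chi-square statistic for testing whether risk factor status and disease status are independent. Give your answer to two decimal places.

21.83

Row totals: 70, 81. Column totals: 46, 77, 28. Grand total N = 151.
Expected counts (row total × column total / N):
  Exposed, Mild: 70×46/151 = 21.325
  Exposed, Moderate: 70×77/151 = 35.695
  Exposed, Severe: 70×28/151 = 12.980
  Unexposed, Mild: 81×46/151 = 24.675
  Unexposed, Moderate: 81×77/151 = 41.305
  Unexposed, Severe: 81×28/151 = 15.020
Contributions (O − E)²/E:
  (9 − 21.325)²/21.325 = 7.1234
  (41 − 35.695)²/35.695 = 0.7884
  (20 − 12.980)²/12.980 = 3.7966
  (37 − 24.675)²/24.675 = 6.1563
  (36 − 41.305)²/41.305 = 0.6813
  (8 − 15.020)²/15.020 = 3.2810
χ² = 7.1234 + 0.7884 + 3.7966 + 6.1563 + 0.6813 + 3.2810 = 21.83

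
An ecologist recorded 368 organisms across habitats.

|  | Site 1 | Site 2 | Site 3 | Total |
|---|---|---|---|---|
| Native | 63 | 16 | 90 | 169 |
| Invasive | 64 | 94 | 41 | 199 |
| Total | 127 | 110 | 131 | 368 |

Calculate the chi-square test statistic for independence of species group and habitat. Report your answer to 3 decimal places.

Grand total N = 368.
Expected counts (row total × column total / N):
  Native, Site 1: 169×127/368 = 58.3234
  Native, Site 2: 169×110/368 = 50.5163
  Native, Site 3: 169×131/368 = 60.1603
  Invasive, Site 1: 199×127/368 = 68.6766
  Invasive, Site 2: 199×110/368 = 59.4837
  Invasive, Site 3: 199×131/368 = 70.8397
Contributions (O − E)²/E:
  (63 − 58.3234)²/58.3234 = 0.3750
  (16 − 50.5163)²/50.5163 = 23.5840
  (90 − 60.1603)²/60.1603 = 14.8006
  (64 − 68.6766)²/68.6766 = 0.3185
  (94 − 59.4837)²/59.4837 = 20.0286
  (41 − 70.8397)²/70.8397 = 12.5693
χ² = 0.3750 + 23.5840 + 14.8006 + 0.3185 + 20.0286 + 12.5693 = 71.676

71.676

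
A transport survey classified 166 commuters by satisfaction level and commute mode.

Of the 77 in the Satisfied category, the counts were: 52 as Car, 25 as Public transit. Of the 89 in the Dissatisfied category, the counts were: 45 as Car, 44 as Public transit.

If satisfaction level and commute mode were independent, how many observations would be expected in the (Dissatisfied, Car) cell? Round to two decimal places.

52.01

Row total (Dissatisfied) = 89; column total (Car) = 97; grand total N = 166.
Expected count = (row total × column total) / N = 89 × 97 / 166 = 52.01.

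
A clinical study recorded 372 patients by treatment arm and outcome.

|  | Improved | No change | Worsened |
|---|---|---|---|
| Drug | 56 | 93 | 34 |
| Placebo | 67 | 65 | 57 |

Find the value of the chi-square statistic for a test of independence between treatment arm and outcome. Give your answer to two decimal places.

11.67

Row totals: 183, 189. Column totals: 123, 158, 91. Grand total N = 372.
Expected counts (row total × column total / N):
  Drug, Improved: 183×123/372 = 60.508
  Drug, No change: 183×158/372 = 77.726
  Drug, Worsened: 183×91/372 = 44.766
  Placebo, Improved: 189×123/372 = 62.492
  Placebo, No change: 189×158/372 = 80.274
  Placebo, Worsened: 189×91/372 = 46.234
Contributions (O − E)²/E:
  (56 − 60.508)²/60.508 = 0.3359
  (93 − 77.726)²/77.726 = 3.0015
  (34 − 44.766)²/44.766 = 2.5892
  (67 − 62.492)²/62.492 = 0.3252
  (65 − 80.274)²/80.274 = 2.9062
  (57 − 46.234)²/46.234 = 2.5070
χ² = 0.3359 + 3.0015 + 2.5892 + 0.3252 + 2.9062 + 2.5070 = 11.67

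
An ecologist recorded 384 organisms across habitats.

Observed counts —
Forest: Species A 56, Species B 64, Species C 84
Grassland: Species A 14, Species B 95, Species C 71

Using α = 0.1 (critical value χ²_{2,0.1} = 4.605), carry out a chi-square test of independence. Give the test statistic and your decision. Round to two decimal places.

Row totals: 204, 180. Column totals: 70, 159, 155. Grand total N = 384.
Expected counts (row total × column total / N):
  Forest, Species A: 204×70/384 = 37.1875
  Forest, Species B: 204×159/384 = 84.4688
  Forest, Species C: 204×155/384 = 82.3438
  Grassland, Species A: 180×70/384 = 32.8125
  Grassland, Species B: 180×159/384 = 74.5312
  Grassland, Species C: 180×155/384 = 72.6562
Contributions (O − E)²/E:
  (56 − 37.1875)²/37.1875 = 9.5169
  (64 − 84.4688)²/84.4688 = 4.9601
  (84 − 82.3438)²/82.3438 = 0.0333
  (14 − 32.8125)²/32.8125 = 10.7858
  (95 − 74.5312)²/74.5312 = 5.6214
  (71 − 72.6562)²/72.6562 = 0.0378
χ² = 9.5169 + 4.9601 + 0.0333 + 10.7858 + 5.6214 + 0.0378 = 30.96
df = (2−1)(3−1) = 2. Since 30.96 > 4.605, reject the null hypothesis of independence at α = 0.1.

30.96; reject H₀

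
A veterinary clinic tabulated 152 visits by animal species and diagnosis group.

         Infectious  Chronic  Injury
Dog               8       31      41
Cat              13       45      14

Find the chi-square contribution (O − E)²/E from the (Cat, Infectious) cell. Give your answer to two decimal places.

0.94

Row total (Cat) = 72; column total (Infectious) = 21; N = 152.
Expected count E = 72 × 21 / 152 = 9.947.
Contribution = (O − E)²/E = (13 − 9.947)² / 9.947 = 0.94.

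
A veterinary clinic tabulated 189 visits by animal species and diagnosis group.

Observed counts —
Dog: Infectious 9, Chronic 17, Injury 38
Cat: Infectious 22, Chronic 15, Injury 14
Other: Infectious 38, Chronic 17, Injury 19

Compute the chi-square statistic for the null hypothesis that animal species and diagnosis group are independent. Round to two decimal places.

Row totals: 64, 51, 74. Column totals: 69, 49, 71. Grand total N = 189.
Expected counts (row total × column total / N):
  Dog, Infectious: 64×69/189 = 23.365
  Dog, Chronic: 64×49/189 = 16.593
  Dog, Injury: 64×71/189 = 24.042
  Cat, Infectious: 51×69/189 = 18.619
  Cat, Chronic: 51×49/189 = 13.222
  Cat, Injury: 51×71/189 = 19.159
  Other, Infectious: 74×69/189 = 27.016
  Other, Chronic: 74×49/189 = 19.185
  Other, Injury: 74×71/189 = 27.799
Contributions (O − E)²/E:
  (9 − 23.365)²/23.365 = 8.8317
  (17 − 16.593)²/16.593 = 0.0100
  (38 − 24.042)²/24.042 = 8.1036
  (22 − 18.619)²/18.619 = 0.6140
  (15 − 13.222)²/13.222 = 0.2391
  (14 − 19.159)²/19.159 = 1.3892
  (38 − 27.016)²/27.016 = 4.4658
  (17 − 19.185)²/19.185 = 0.2489
  (19 − 27.799)²/27.799 = 2.7851
χ² = 8.8317 + 0.0100 + 8.1036 + 0.6140 + 0.2391 + 1.3892 + 4.4658 + 0.2489 + 2.7851 = 26.69

26.69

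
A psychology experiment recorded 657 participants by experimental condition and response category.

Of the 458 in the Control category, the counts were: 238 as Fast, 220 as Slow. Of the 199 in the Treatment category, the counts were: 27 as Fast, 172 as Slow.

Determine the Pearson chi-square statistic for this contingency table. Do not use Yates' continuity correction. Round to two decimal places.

Row totals: 458, 199. Column totals: 265, 392. Grand total N = 657.
Expected counts (row total × column total / N):
  Control, Fast: 458×265/657 = 184.734
  Control, Slow: 458×392/657 = 273.266
  Treatment, Fast: 199×265/657 = 80.266
  Treatment, Slow: 199×392/657 = 118.734
Contributions (O − E)²/E:
  (238 − 184.734)²/184.734 = 15.3587
  (220 − 273.266)²/273.266 = 10.3828
  (27 − 80.266)²/80.266 = 35.3483
  (172 − 118.734)²/118.734 = 23.8960
χ² = 15.3587 + 10.3828 + 35.3483 + 23.8960 = 84.99

84.99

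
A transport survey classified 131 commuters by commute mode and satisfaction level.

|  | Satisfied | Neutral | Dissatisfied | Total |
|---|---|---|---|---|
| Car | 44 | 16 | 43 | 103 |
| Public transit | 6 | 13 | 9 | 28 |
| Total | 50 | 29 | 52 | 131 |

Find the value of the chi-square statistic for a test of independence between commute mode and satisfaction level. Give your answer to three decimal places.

12.618

Grand total N = 131.
Expected counts (row total × column total / N):
  Car, Satisfied: 103×50/131 = 39.3130
  Car, Neutral: 103×29/131 = 22.8015
  Car, Dissatisfied: 103×52/131 = 40.8855
  Public transit, Satisfied: 28×50/131 = 10.6870
  Public transit, Neutral: 28×29/131 = 6.1985
  Public transit, Dissatisfied: 28×52/131 = 11.1145
Contributions (O − E)²/E:
  (44 − 39.3130)²/39.3130 = 0.5588
  (16 − 22.8015)²/22.8015 = 2.0288
  (43 − 40.8855)²/40.8855 = 0.1094
  (6 − 10.6870)²/10.6870 = 2.0556
  (13 − 6.1985)²/6.1985 = 7.4632
  (9 − 11.1145)²/11.1145 = 0.4023
χ² = 0.5588 + 2.0288 + 0.1094 + 2.0556 + 7.4632 + 0.4023 = 12.618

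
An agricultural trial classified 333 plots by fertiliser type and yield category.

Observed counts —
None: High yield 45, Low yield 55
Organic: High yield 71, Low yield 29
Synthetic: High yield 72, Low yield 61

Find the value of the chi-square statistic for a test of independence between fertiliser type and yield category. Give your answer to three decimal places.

Row totals: 100, 100, 133. Column totals: 188, 145. Grand total N = 333.
Expected counts (row total × column total / N):
  None, High yield: 100×188/333 = 56.45646
  None, Low yield: 100×145/333 = 43.54354
  Organic, High yield: 100×188/333 = 56.45646
  Organic, Low yield: 100×145/333 = 43.54354
  Synthetic, High yield: 133×188/333 = 75.08709
  Synthetic, Low yield: 133×145/333 = 57.91291
Contributions (O − E)²/E:
  (45 − 56.45646)²/56.45646 = 2.3248
  (55 − 43.54354)²/43.54354 = 3.0142
  (71 − 56.45646)²/56.45646 = 3.7465
  (29 − 43.54354)²/43.54354 = 4.8575
  (72 − 75.08709)²/75.08709 = 0.1269
  (61 − 57.91291)²/57.91291 = 0.1646
χ² = 2.3248 + 3.0142 + 3.7465 + 4.8575 + 0.1269 + 0.1646 = 14.235

14.235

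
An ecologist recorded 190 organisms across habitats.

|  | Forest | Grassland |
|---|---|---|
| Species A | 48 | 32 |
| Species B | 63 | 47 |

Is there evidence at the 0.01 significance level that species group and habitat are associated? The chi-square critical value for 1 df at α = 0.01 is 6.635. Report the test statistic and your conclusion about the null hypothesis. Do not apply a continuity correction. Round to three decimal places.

0.142; fail to reject H₀

Row totals: 80, 110. Column totals: 111, 79. Grand total N = 190.
Expected counts (row total × column total / N):
  Species A, Forest: 80×111/190 = 46.7368
  Species A, Grassland: 80×79/190 = 33.2632
  Species B, Forest: 110×111/190 = 64.2632
  Species B, Grassland: 110×79/190 = 45.7368
Contributions (O − E)²/E:
  (48 − 46.7368)²/46.7368 = 0.0341
  (32 − 33.2632)²/33.2632 = 0.0480
  (63 − 64.2632)²/64.2632 = 0.0248
  (47 − 45.7368)²/45.7368 = 0.0349
χ² = 0.0341 + 0.0480 + 0.0248 + 0.0349 = 0.142
df = (2−1)(2−1) = 1. Since 0.142 < 6.635, fail to reject the null hypothesis of independence at α = 0.01.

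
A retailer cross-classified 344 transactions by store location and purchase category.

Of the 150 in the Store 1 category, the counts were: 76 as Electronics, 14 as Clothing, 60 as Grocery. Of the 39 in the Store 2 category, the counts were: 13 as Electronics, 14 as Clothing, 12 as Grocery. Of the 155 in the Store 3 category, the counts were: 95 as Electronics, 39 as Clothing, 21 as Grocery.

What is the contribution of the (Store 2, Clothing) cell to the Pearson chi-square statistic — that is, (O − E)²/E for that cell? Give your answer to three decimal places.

Row total (Store 2) = 39; column total (Clothing) = 67; N = 344.
Expected count E = 39 × 67 / 344 = 7.5959.
Contribution = (O − E)²/E = (14 − 7.5959)² / 7.5959 = 5.399.

5.399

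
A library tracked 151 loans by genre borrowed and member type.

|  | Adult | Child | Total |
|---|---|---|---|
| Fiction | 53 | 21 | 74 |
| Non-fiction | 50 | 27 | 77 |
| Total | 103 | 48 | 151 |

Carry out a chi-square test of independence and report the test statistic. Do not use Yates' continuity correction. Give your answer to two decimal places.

0.78

Grand total N = 151.
Expected counts (row total × column total / N):
  Fiction, Adult: 74×103/151 = 50.477
  Fiction, Child: 74×48/151 = 23.523
  Non-fiction, Adult: 77×103/151 = 52.523
  Non-fiction, Child: 77×48/151 = 24.477
Contributions (O − E)²/E:
  (53 − 50.477)²/50.477 = 0.1261
  (21 − 23.523)²/23.523 = 0.2706
  (50 − 52.523)²/52.523 = 0.1212
  (27 − 24.477)²/24.477 = 0.2601
χ² = 0.1261 + 0.2706 + 0.1212 + 0.2601 = 0.78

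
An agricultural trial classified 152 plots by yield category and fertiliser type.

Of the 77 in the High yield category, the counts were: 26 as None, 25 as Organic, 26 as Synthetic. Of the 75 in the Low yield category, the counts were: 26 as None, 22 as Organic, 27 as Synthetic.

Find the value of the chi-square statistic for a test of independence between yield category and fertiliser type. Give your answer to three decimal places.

Row totals: 77, 75. Column totals: 52, 47, 53. Grand total N = 152.
Expected counts (row total × column total / N):
  High yield, None: 77×52/152 = 26.3421
  High yield, Organic: 77×47/152 = 23.8092
  High yield, Synthetic: 77×53/152 = 26.8487
  Low yield, None: 75×52/152 = 25.6579
  Low yield, Organic: 75×47/152 = 23.1908
  Low yield, Synthetic: 75×53/152 = 26.1513
Contributions (O − E)²/E:
  (26 − 26.3421)²/26.3421 = 0.0044
  (25 − 23.8092)²/23.8092 = 0.0596
  (26 − 26.8487)²/26.8487 = 0.0268
  (26 − 25.6579)²/25.6579 = 0.0046
  (22 − 23.1908)²/23.1908 = 0.0611
  (27 − 26.1513)²/26.1513 = 0.0275
χ² = 0.0044 + 0.0596 + 0.0268 + 0.0046 + 0.0611 + 0.0275 = 0.184

0.184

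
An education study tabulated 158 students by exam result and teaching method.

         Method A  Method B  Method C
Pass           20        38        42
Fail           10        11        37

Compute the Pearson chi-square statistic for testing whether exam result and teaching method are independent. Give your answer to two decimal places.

Row totals: 100, 58. Column totals: 30, 49, 79. Grand total N = 158.
Expected counts (row total × column total / N):
  Pass, Method A: 100×30/158 = 18.987
  Pass, Method B: 100×49/158 = 31.013
  Pass, Method C: 100×79/158 = 50.000
  Fail, Method A: 58×30/158 = 11.013
  Fail, Method B: 58×49/158 = 17.987
  Fail, Method C: 58×79/158 = 29.000
Contributions (O − E)²/E:
  (20 − 18.987)²/18.987 = 0.0540
  (38 − 31.013)²/31.013 = 1.5741
  (42 − 50.000)²/50.000 = 1.2800
  (10 − 11.013)²/11.013 = 0.0932
  (11 − 17.987)²/17.987 = 2.7141
  (37 − 29.000)²/29.000 = 2.2069
χ² = 0.0540 + 1.5741 + 1.2800 + 0.0932 + 2.7141 + 2.2069 = 7.92

7.92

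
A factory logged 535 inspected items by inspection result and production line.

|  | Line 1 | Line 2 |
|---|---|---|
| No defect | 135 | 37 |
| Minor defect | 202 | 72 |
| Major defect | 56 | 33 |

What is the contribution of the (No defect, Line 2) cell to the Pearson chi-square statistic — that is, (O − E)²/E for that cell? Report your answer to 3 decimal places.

Row total (No defect) = 172; column total (Line 2) = 142; N = 535.
Expected count E = 172 × 142 / 535 = 45.6523.
Contribution = (O − E)²/E = (37 − 45.6523)² / 45.6523 = 1.640.

1.640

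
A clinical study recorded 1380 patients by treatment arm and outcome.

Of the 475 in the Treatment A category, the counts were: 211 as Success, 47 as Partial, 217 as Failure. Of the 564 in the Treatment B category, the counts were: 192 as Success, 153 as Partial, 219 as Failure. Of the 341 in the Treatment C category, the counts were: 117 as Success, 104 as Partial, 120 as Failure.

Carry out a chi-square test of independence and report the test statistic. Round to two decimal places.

64.17

Row totals: 475, 564, 341. Column totals: 520, 304, 556. Grand total N = 1380.
Expected counts (row total × column total / N):
  Treatment A, Success: 475×520/1380 = 178.986
  Treatment A, Partial: 475×304/1380 = 104.638
  Treatment A, Failure: 475×556/1380 = 191.377
  Treatment B, Success: 564×520/1380 = 212.522
  Treatment B, Partial: 564×304/1380 = 124.243
  Treatment B, Failure: 564×556/1380 = 227.235
  Treatment C, Success: 341×520/1380 = 128.493
  Treatment C, Partial: 341×304/1380 = 75.119
  Treatment C, Failure: 341×556/1380 = 137.388
Contributions (O − E)²/E:
  (211 − 178.986)²/178.986 = 5.7261
  (47 − 104.638)²/104.638 = 31.7489
  (217 − 191.377)²/191.377 = 3.4306
  (192 − 212.522)²/212.522 = 1.9817
  (153 − 124.243)²/124.243 = 6.6560
  (219 − 227.235)²/227.235 = 0.2984
  (117 − 128.493)²/128.493 = 1.0280
  (104 − 75.119)²/75.119 = 11.1039
  (120 − 137.388)²/137.388 = 2.2006
χ² = 5.7261 + 31.7489 + 3.4306 + 1.9817 + 6.6560 + 0.2984 + 1.0280 + 11.1039 + 2.2006 = 64.17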